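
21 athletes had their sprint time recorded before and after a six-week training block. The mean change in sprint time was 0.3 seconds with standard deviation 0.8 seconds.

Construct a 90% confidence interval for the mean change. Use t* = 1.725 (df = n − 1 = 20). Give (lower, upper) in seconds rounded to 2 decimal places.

This is a matched-pairs design, so SE = s_d/√n = 0.8/√21 = 0.1746.
Margin = 1.725 × 0.1746 = 0.3012; the interval is 0.3 ± 0.3012 = (0.00, 0.60).

(0.00, 0.60)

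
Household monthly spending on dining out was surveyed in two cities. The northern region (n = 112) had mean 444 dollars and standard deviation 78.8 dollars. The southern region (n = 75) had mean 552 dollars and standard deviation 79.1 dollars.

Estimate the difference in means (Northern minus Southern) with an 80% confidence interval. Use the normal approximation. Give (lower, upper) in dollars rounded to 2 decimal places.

(-123.11, -92.89)

SE₁ = s₁/√n₁ = 78.8/√112 = 7.4459; SE₂ = 79.1/√75 = 9.1337.
Independent samples, unequal variances: SE_diff = √(SE₁² + SE₂²) = √(55.44142681 + 83.42447569) = 11.7841.
z* = 1.282, so margin of error = 1.282 × 11.7841 = 15.1072.
Difference in means = 444 − 552 = -108.0000.
-108.0000 ± 15.1072 → (-123.11, -92.89).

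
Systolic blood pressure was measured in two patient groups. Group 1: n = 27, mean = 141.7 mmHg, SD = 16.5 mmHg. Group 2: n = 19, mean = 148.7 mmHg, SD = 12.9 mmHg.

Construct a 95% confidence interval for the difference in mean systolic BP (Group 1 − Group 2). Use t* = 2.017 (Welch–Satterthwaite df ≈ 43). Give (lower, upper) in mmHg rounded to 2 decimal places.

Standard errors of each mean: 16.5/√27 = 3.1754 and 12.9/√19 = 2.9595.
SE(x̄₁ − x̄₂) = √(3.1754² + 2.9595²) = 4.3407 for independent samples with unequal variances.
With t* = 2.017, the margin is 2.017 × 4.3407 = 8.7552.
x̄₁ − x̄₂ = 141.7 − 148.7 = -7.0000; the interval is -7.0000 ± 8.7552 = (-15.76, 1.76).

(-15.76, 1.76)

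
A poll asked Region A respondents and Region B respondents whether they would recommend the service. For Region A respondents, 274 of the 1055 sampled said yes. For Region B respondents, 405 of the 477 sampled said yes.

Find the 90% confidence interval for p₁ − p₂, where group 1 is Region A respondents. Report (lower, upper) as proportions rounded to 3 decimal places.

(-0.624, -0.554)

p̂₁ = 274/1055 = 0.2597 and p̂₂ = 405/477 = 0.8491.
SE₁ = √(p̂₁(1−p̂₁)/n₁) = √(0.2597·0.7403/1055) = 0.01350; SE₂ = √(0.8491·0.1509/477) = 0.01639.
Independent samples: SE of the difference = √(SE₁² + SE₂²) = √(0.00018225 + 0.0002686321) = 0.02123.
z* for 90% confidence is 1.645, so the margin of error is 1.645 × 0.02123 = 0.03492.
Point estimate p̂₁ − p̂₂ = 0.2597 − 0.8491 = -0.5894.
-0.5894 ± 0.03492 → (-0.624, -0.554).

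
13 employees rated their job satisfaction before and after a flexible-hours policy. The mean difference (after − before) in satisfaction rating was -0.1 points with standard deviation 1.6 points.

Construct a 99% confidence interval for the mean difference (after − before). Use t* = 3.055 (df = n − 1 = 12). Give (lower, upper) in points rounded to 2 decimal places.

(-1.46, 1.26)

This is a matched-pairs design, so SE = s_d/√n = 1.6/√13 = 0.4438.
Margin = 3.055 × 0.4438 = 1.3558; the interval is -0.1 ± 1.3558 = (-1.46, 1.26).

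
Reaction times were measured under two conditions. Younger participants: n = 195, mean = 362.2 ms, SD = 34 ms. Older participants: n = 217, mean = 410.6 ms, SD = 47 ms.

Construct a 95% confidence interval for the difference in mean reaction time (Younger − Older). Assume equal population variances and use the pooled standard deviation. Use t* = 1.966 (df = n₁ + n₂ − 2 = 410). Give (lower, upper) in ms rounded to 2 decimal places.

s_p = √[((n₁−1)s₁² + (n₂−1)s₂²)/(n₁+n₂−2)] = √[(194·34² + 216·47²)/410] = 41.3612.
SE = 41.3612·√(1/195 + 1/217) = 4.0813.
With t* = 1.966, margin = 1.966 × 4.0813 = 8.0238.
x̄₁ − x̄₂ = 362.2 − 410.6 = -48.4000; interval -48.4000 ± 8.0238 = (-56.42, -40.38).

(-56.42, -40.38)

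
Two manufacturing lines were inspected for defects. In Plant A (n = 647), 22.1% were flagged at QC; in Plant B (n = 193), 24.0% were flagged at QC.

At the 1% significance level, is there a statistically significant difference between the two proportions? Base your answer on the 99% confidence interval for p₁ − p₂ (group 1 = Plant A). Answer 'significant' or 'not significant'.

not significant

SE₁ = √(p̂₁(1−p̂₁)/n₁) = √(0.2210·0.7790/647) = 0.01631; SE₂ = √(0.2400·0.7600/193) = 0.03074.
Independent samples: SE of the difference = √(SE₁² + SE₂²) = √(0.0002660161 + 0.0009449476) = 0.03480.
z* for 99% confidence is 2.576, so the margin of error is 2.576 × 0.03480 = 0.08964.
Point estimate p̂₁ − p̂₂ = 0.2210 − 0.2400 = -0.0190.
-0.0190 ± 0.08964 → (-0.10864, 0.07064).
The interval (-0.10864, 0.07064) contains 0, so the difference is not significant.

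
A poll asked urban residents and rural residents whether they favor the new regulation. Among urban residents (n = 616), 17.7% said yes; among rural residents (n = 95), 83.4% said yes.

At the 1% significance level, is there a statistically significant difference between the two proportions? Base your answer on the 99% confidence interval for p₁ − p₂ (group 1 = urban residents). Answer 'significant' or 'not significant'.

The two standard errors are √(0.1770×0.8230/616) = 0.01538 and √(0.8340×0.1660/95) = 0.03817.
Because the samples are independent, SE_diff = √(0.01538² + 0.03817²) = 0.04115.
Using z* = 2.576 for 99%, ME = 2.576 × 0.04115 = 0.10600.
p̂₁ − p̂₂ = -0.6570; interval -0.6570 ± 0.10600 gives (-0.76300, -0.55100).
The interval (-0.76300, -0.55100) does not contain 0, so the difference is significant.

significant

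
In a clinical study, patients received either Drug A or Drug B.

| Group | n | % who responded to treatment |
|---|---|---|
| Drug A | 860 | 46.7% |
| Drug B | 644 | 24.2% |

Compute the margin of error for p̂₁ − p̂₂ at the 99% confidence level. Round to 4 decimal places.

The two standard errors are √(0.4670×0.5330/860) = 0.01701 and √(0.2420×0.7580/644) = 0.01688.
Because the samples are independent, SE_diff = √(0.01701² + 0.01688²) = 0.02396.
Using z* = 2.576 for 99%, ME = 2.576 × 0.02396 = 0.06172.

0.0617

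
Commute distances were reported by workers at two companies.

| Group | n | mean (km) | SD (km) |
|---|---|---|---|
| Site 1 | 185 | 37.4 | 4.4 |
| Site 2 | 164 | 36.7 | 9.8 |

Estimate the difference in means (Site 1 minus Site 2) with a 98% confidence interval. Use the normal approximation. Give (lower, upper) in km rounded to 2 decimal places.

Per-group SEs: s₁/√n₁ = 4.4/√185 = 0.3235, s₂/√n₂ = 9.8/√164 = 0.7653.
Unpooled SE of the difference: √(0.10465225 + 0.58568409) = 0.8309.
Margin of error = z* · SE = 2.326 × 0.8309 = 1.9327.
x̄₁ − x̄₂ = 37.4 − 36.7 = 0.7000.
CI: 0.7000 ± 1.9327 = (-1.23, 2.63).

(-1.23, 2.63)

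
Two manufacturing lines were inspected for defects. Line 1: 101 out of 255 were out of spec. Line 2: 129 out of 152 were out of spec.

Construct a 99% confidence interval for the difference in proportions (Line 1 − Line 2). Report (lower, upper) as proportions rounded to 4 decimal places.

(-0.5614, -0.3438)

Sample proportions: 101/255 = 0.3961, 129/152 = 0.8487.
Each SE is √(p̂(1−p̂)/n): √(0.3961·0.6039/255) = 0.03063 and √(0.8487·0.1513/152) = 0.02907.
SE(p̂₁ − p̂₂) = √(SE₁² + SE₂²) = √(0.0009381969 + 0.0008450649) = 0.04223, since the two samples are independent.
At 99% confidence z* = 2.576; margin = 2.576 × 0.04223 = 0.10878.
The difference is 0.3961 − 0.8487 = -0.4526, so the interval is -0.4526 ± 0.10878 = (-0.5614, -0.3438).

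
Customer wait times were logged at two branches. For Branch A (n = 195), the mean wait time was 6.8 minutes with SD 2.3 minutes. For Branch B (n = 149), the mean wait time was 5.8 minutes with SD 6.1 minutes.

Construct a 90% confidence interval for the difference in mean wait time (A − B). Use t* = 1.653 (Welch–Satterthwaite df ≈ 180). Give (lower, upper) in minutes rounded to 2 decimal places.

Standard errors of each mean: 2.3/√195 = 0.1647 and 6.1/√149 = 0.4997.
SE(x̄₁ − x̄₂) = √(0.1647² + 0.4997²) = 0.5261 for independent samples with unequal variances.
With t* = 1.653, the margin is 1.653 × 0.5261 = 0.8696.
x̄₁ − x̄₂ = 6.8 − 5.8 = 1.0000; the interval is 1.0000 ± 0.8696 = (0.13, 1.87).

(0.13, 1.87)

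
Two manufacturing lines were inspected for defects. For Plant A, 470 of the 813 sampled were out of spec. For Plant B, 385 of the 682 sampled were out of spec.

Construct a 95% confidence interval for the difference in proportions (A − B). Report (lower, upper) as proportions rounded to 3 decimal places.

First, p̂₁ = 470/813 = 0.5781; p̂₂ = 385/682 = 0.5645.
The two standard errors are √(0.5781×0.4219/813) = 0.01732 and √(0.5645×0.4355/682) = 0.01899.
Because the samples are independent, SE_diff = √(0.01732² + 0.01899²) = 0.02570.
Using z* = 1.960 for 95%, ME = 1.960 × 0.02570 = 0.05037.
p̂₁ − p̂₂ = 0.0136; interval 0.0136 ± 0.05037 gives (-0.037, 0.064).

(-0.037, 0.064)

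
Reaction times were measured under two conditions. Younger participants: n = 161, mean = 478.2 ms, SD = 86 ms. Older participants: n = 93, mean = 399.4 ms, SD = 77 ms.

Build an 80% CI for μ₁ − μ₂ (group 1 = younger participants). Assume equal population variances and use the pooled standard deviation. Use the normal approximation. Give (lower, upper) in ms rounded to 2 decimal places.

(64.97, 92.63)

s_p = √[((n₁−1)s₁² + (n₂−1)s₂²)/(n₁+n₂−2)] = √[(160·86² + 92·77²)/252] = 82.8277.
SE = 82.8277·√(1/161 + 1/93) = 10.7879.
With z* = 1.282, margin = 1.282 × 10.7879 = 13.8301.
x̄₁ − x̄₂ = 478.2 − 399.4 = 78.8000; interval 78.8000 ± 13.8301 = (64.97, 92.63).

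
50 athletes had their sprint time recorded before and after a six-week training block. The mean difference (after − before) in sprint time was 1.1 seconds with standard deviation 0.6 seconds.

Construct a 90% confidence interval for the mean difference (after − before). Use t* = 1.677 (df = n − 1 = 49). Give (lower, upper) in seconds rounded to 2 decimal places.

(0.96, 1.24)

This is a matched-pairs design, so SE = s_d/√n = 0.6/√50 = 0.0849.
Margin = 1.677 × 0.0849 = 0.1424; the interval is 1.1 ± 0.1424 = (0.96, 1.24).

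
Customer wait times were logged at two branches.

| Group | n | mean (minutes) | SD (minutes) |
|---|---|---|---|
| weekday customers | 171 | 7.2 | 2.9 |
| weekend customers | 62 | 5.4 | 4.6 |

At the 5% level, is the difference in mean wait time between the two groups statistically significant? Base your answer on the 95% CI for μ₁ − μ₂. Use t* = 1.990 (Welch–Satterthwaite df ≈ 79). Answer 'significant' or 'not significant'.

Standard errors of each mean: 2.9/√171 = 0.2218 and 4.6/√62 = 0.5842.
SE(x̄₁ − x̄₂) = √(0.2218² + 0.5842²) = 0.6249 for independent samples with unequal variances.
With t* = 1.990, the margin is 1.990 × 0.6249 = 1.2436.
x̄₁ − x̄₂ = 7.2 − 5.4 = 1.8000; the interval is 1.8000 ± 1.2436 = (0.5564, 3.0436).
The interval (0.5564, 3.0436) does not contain 0, so the difference is significant.

significant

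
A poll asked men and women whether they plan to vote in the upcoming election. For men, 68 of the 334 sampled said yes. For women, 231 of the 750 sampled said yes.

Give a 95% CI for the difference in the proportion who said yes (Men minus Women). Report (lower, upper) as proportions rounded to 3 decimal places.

Sample proportions: 68/334 = 0.2036, 231/750 = 0.3080.
Each SE is √(p̂(1−p̂)/n): √(0.2036·0.7964/334) = 0.02203 and √(0.3080·0.6920/750) = 0.01686.
SE(p̂₁ − p̂₂) = √(SE₁² + SE₂²) = √(0.0004853209 + 0.0002842596) = 0.02774, since the two samples are independent.
At 95% confidence z* = 1.960; margin = 1.960 × 0.02774 = 0.05437.
The difference is 0.2036 − 0.3080 = -0.1044, so the interval is -0.1044 ± 0.05437 = (-0.159, -0.050).

(-0.159, -0.050)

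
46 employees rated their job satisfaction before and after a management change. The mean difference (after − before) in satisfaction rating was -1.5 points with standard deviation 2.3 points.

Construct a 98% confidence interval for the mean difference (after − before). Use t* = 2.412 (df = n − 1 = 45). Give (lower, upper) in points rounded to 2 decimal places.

(-2.32, -0.68)

This is a matched-pairs design, so SE = s_d/√n = 2.3/√46 = 0.3391.
Margin = 2.412 × 0.3391 = 0.8179; the interval is -1.5 ± 0.8179 = (-2.32, -0.68).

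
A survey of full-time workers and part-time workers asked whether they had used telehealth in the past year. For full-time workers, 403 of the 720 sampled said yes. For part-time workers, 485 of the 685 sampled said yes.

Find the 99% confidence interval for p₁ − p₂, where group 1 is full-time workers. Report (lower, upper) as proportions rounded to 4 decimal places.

(-0.2137, -0.0829)

First, p̂₁ = 403/720 = 0.5597; p̂₂ = 485/685 = 0.7080.
The two standard errors are √(0.5597×0.4403/720) = 0.01850 and √(0.7080×0.2920/685) = 0.01737.
Because the samples are independent, SE_diff = √(0.01850² + 0.01737²) = 0.02538.
Using z* = 2.576 for 99%, ME = 2.576 × 0.02538 = 0.06538.
p̂₁ − p̂₂ = -0.1483; interval -0.1483 ± 0.06538 gives (-0.2137, -0.0829).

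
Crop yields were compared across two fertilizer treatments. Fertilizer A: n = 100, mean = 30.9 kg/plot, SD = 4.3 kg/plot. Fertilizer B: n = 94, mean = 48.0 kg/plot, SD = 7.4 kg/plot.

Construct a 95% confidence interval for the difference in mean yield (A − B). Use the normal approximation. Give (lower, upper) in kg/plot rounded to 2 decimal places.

(-18.82, -15.38)

Standard errors of each mean: 4.3/√100 = 0.4300 and 7.4/√94 = 0.7633.
SE(x̄₁ − x̄₂) = √(0.4300² + 0.7633²) = 0.8761 for independent samples with unequal variances.
With z* = 1.960, the margin is 1.960 × 0.8761 = 1.7172.
x̄₁ − x̄₂ = 30.9 − 48.0 = -17.1000; the interval is -17.1000 ± 1.7172 = (-18.82, -15.38).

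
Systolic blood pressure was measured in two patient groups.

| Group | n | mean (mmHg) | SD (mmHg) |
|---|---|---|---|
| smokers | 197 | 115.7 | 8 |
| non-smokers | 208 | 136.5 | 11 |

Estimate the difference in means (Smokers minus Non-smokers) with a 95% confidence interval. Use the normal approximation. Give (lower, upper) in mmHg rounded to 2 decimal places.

SE₁ = s₁/√n₁ = 8/√197 = 0.5700; SE₂ = 11/√208 = 0.7627.
Independent samples, unequal variances: SE_diff = √(SE₁² + SE₂²) = √(0.3249 + 0.58171129) = 0.9522.
z* = 1.960, so margin of error = 1.960 × 0.9522 = 1.8663.
Difference in means = 115.7 − 136.5 = -20.8000.
-20.8000 ± 1.8663 → (-22.67, -18.93).

(-22.67, -18.93)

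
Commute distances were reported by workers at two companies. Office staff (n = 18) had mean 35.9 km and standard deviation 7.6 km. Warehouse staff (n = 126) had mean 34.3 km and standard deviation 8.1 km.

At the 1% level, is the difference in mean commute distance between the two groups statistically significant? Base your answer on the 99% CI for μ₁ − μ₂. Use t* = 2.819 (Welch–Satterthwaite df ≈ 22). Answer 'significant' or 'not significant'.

Per-group SEs: s₁/√n₁ = 7.6/√18 = 1.7913, s₂/√n₂ = 8.1/√126 = 0.7216.
Unpooled SE of the difference: √(3.20875569 + 0.52070656) = 1.9312.
Margin of error = t* · SE = 2.819 × 1.9312 = 5.4441.
x̄₁ − x̄₂ = 35.9 − 34.3 = 1.6000.
CI: 1.6000 ± 5.4441 = (-3.8441, 7.0441).
The interval (-3.8441, 7.0441) contains 0, so the difference is not significant.

not significant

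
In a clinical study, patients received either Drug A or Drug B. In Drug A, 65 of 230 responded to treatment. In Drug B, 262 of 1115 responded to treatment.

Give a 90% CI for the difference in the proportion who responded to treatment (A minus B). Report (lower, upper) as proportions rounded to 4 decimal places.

(-0.0055, 0.1007)

Sample proportions: 65/230 = 0.2826, 262/1115 = 0.2350.
Each SE is √(p̂(1−p̂)/n): √(0.2826·0.7174/230) = 0.02969 and √(0.2350·0.7650/1115) = 0.01270.
SE(p̂₁ − p̂₂) = √(SE₁² + SE₂²) = √(0.0008814961 + 0.00016129) = 0.03229, since the two samples are independent.
At 90% confidence z* = 1.645; margin = 1.645 × 0.03229 = 0.05312.
The difference is 0.2826 − 0.2350 = 0.0476, so the interval is 0.0476 ± 0.05312 = (-0.0055, 0.1007).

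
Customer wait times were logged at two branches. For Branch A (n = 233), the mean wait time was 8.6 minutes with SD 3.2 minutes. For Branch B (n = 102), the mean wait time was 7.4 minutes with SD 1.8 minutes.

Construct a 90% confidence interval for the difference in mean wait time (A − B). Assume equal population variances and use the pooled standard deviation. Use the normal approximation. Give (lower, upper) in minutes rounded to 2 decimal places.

(0.64, 1.76)

s_p = √[((n₁−1)s₁² + (n₂−1)s₂²)/(n₁+n₂−2)] = √[(232·3.2² + 101·1.8²)/333] = 2.8490.
SE = 2.8490·√(1/233 + 1/102) = 0.3382.
With z* = 1.645, margin = 1.645 × 0.3382 = 0.5563.
x̄₁ − x̄₂ = 8.6 − 7.4 = 1.2000; interval 1.2000 ± 0.5563 = (0.64, 1.76).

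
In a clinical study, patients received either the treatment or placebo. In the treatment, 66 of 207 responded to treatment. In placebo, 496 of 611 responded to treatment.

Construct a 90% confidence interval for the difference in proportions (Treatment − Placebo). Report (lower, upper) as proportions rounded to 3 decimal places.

(-0.552, -0.434)

First, p̂₁ = 66/207 = 0.3188; p̂₂ = 496/611 = 0.8118.
The two standard errors are √(0.3188×0.6812/207) = 0.03239 and √(0.8118×0.1882/611) = 0.01581.
Because the samples are independent, SE_diff = √(0.03239² + 0.01581²) = 0.03604.
Using z* = 1.645 for 90%, ME = 1.645 × 0.03604 = 0.05929.
p̂₁ − p̂₂ = -0.4930; interval -0.4930 ± 0.05929 gives (-0.552, -0.434).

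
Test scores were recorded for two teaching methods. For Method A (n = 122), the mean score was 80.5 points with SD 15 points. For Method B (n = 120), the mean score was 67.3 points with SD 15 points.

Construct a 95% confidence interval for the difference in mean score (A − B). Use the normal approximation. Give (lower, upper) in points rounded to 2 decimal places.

(9.42, 16.98)

Standard errors of each mean: 15/√122 = 1.3580 and 15/√120 = 1.3693.
SE(x̄₁ − x̄₂) = √(1.3580² + 1.3693²) = 1.9285 for independent samples with unequal variances.
With z* = 1.960, the margin is 1.960 × 1.9285 = 3.7799.
x̄₁ − x̄₂ = 80.5 − 67.3 = 13.2000; the interval is 13.2000 ± 3.7799 = (9.42, 16.98).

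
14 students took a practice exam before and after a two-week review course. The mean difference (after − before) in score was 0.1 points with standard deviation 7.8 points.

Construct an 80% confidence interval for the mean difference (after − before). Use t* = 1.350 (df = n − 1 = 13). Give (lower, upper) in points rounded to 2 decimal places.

Paired design: SE = s_d/√n = 7.8/√14 = 2.0846.
t* = 1.350; margin of error = 1.350 × 2.0846 = 2.8142.
0.1 ± 2.8142 → (-2.71, 2.91).

(-2.71, 2.91)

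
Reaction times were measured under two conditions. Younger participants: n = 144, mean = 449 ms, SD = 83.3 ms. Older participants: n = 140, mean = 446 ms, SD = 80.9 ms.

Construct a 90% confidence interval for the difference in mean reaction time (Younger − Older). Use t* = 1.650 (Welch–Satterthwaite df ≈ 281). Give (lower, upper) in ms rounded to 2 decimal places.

Per-group SEs: s₁/√n₁ = 83.3/√144 = 6.9417, s₂/√n₂ = 80.9/√140 = 6.8373.
Unpooled SE of the difference: √(48.18719889 + 46.74867129) = 9.7435.
Margin of error = t* · SE = 1.650 × 9.7435 = 16.0768.
x̄₁ − x̄₂ = 449 − 446 = 3.0000.
CI: 3.0000 ± 16.0768 = (-13.08, 19.08).

(-13.08, 19.08)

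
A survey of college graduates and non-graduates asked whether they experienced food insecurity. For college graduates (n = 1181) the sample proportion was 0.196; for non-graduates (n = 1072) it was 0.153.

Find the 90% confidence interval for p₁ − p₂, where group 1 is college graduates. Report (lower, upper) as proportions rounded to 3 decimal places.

The two standard errors are √(0.1960×0.8040/1181) = 0.01155 and √(0.1530×0.8470/1072) = 0.01099.
Because the samples are independent, SE_diff = √(0.01155² + 0.01099²) = 0.01594.
Using z* = 1.645 for 90%, ME = 1.645 × 0.01594 = 0.02622.
p̂₁ − p̂₂ = 0.0430; interval 0.0430 ± 0.02622 gives (0.017, 0.069).

(0.017, 0.069)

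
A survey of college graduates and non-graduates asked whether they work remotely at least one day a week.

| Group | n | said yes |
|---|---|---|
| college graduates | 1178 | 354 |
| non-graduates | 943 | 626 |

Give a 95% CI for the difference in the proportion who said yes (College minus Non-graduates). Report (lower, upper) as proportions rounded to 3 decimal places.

First, p̂₁ = 354/1178 = 0.3005; p̂₂ = 626/943 = 0.6638.
The two standard errors are √(0.3005×0.6995/1178) = 0.01336 and √(0.6638×0.3362/943) = 0.01538.
Because the samples are independent, SE_diff = √(0.01336² + 0.01538²) = 0.02037.
Using z* = 1.960 for 95%, ME = 1.960 × 0.02037 = 0.03993.
p̂₁ − p̂₂ = -0.3633; interval -0.3633 ± 0.03993 gives (-0.403, -0.323).

(-0.403, -0.323)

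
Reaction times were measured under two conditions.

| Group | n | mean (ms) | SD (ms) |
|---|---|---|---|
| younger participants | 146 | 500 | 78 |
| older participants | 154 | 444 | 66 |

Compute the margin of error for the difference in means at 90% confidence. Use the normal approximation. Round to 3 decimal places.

SE₁ = s₁/√n₁ = 78/√146 = 6.4553; SE₂ = 66/√154 = 5.3184.
Independent samples, unequal variances: SE_diff = √(SE₁² + SE₂²) = √(41.67089809 + 28.28537856) = 8.3640.
z* = 1.645, so margin of error = 1.645 × 8.3640 = 13.7588.

13.759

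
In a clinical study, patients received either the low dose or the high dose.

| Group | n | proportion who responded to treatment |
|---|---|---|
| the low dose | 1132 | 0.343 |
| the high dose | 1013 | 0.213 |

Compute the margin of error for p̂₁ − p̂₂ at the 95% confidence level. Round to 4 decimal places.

0.0374

Each SE is √(p̂(1−p̂)/n): √(0.3430·0.6570/1132) = 0.01411 and √(0.2130·0.7870/1013) = 0.01286.
SE(p̂₁ − p̂₂) = √(SE₁² + SE₂²) = √(0.0001990921 + 0.0001653796) = 0.01909, since the two samples are independent.
At 95% confidence z* = 1.960; margin = 1.960 × 0.01909 = 0.03742.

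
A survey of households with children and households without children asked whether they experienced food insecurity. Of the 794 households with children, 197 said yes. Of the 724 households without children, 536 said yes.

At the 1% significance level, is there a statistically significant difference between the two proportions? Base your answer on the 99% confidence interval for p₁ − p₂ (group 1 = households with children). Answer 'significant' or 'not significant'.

significant

Sample proportions: 197/794 = 0.2481, 536/724 = 0.7403.
Each SE is √(p̂(1−p̂)/n): √(0.2481·0.7519/794) = 0.01533 and √(0.7403·0.2597/724) = 0.01630.
SE(p̂₁ − p̂₂) = √(SE₁² + SE₂²) = √(0.0002350089 + 0.00026569) = 0.02238, since the two samples are independent.
At 99% confidence z* = 2.576; margin = 2.576 × 0.02238 = 0.05765.
The difference is 0.2481 − 0.7403 = -0.4922, so the interval is -0.4922 ± 0.05765 = (-0.54985, -0.43455).
The interval (-0.54985, -0.43455) does not contain 0, so the difference is significant.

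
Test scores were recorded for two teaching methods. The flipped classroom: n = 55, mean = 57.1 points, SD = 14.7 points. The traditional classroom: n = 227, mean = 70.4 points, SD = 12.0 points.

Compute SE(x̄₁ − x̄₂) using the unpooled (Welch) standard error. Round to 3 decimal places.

Per-group SEs: s₁/√n₁ = 14.7/√55 = 1.9821, s₂/√n₂ = 12.0/√227 = 0.7965.
Unpooled SE of the difference: √(3.92872041 + 0.63441225) = 2.1361.

2.136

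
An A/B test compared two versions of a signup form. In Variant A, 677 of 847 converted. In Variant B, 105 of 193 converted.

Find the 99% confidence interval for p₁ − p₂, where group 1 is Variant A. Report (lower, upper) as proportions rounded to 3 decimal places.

(0.156, 0.354)

Sample proportions: 677/847 = 0.7993, 105/193 = 0.5440.
Each SE is √(p̂(1−p̂)/n): √(0.7993·0.2007/847) = 0.01376 and √(0.5440·0.4560/193) = 0.03585.
SE(p̂₁ − p̂₂) = √(SE₁² + SE₂²) = √(0.0001893376 + 0.0012852225) = 0.03840, since the two samples are independent.
At 99% confidence z* = 2.576; margin = 2.576 × 0.03840 = 0.09892.
The difference is 0.7993 − 0.5440 = 0.2553, so the interval is 0.2553 ± 0.09892 = (0.156, 0.354).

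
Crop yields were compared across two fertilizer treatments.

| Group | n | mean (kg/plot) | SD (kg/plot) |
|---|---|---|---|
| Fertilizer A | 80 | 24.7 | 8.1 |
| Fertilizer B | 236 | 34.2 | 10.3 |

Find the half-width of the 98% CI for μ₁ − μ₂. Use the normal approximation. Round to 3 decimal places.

2.621

Standard errors of each mean: 8.1/√80 = 0.9056 and 10.3/√236 = 0.6705.
SE(x̄₁ − x̄₂) = √(0.9056² + 0.6705²) = 1.1268 for independent samples with unequal variances.
With z* = 2.326, the margin is 2.326 × 1.1268 = 2.6209.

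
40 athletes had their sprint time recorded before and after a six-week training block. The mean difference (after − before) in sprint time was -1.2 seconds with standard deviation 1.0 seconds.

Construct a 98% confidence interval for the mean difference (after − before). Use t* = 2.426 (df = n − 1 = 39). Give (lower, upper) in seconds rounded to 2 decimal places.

Paired design: SE = s_d/√n = 1.0/√40 = 0.1581.
t* = 2.426; margin of error = 2.426 × 0.1581 = 0.3836.
-1.2 ± 0.3836 → (-1.58, -0.82).

(-1.58, -0.82)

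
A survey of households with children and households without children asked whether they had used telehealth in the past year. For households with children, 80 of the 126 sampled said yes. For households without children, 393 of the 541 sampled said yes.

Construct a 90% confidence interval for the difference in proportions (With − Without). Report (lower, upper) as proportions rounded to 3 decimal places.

p̂₁ = 80/126 = 0.6349 and p̂₂ = 393/541 = 0.7264.
SE₁ = √(p̂₁(1−p̂₁)/n₁) = √(0.6349·0.3651/126) = 0.04289; SE₂ = √(0.7264·0.2736/541) = 0.01917.
Independent samples: SE of the difference = √(SE₁² + SE₂²) = √(0.0018395521 + 0.0003674889) = 0.04698.
z* for 90% confidence is 1.645, so the margin of error is 1.645 × 0.04698 = 0.07728.
Point estimate p̂₁ − p̂₂ = 0.6349 − 0.7264 = -0.0915.
-0.0915 ± 0.07728 → (-0.169, -0.014).

(-0.169, -0.014)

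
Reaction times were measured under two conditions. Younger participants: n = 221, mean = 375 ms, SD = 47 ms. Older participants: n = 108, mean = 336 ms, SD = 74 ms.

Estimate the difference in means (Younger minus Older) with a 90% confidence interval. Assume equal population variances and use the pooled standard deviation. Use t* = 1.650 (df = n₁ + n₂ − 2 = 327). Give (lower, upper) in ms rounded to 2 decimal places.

s_p = √[((n₁−1)s₁² + (n₂−1)s₂²)/(n₁+n₂−2)] = √[(220·47² + 107·74²)/327] = 57.2540.
SE = 57.2540·√(1/221 + 1/108) = 6.7220.
With t* = 1.650, margin = 1.650 × 6.7220 = 11.0913.
x̄₁ − x̄₂ = 375 − 336 = 39.0000; interval 39.0000 ± 11.0913 = (27.91, 50.09).

(27.91, 50.09)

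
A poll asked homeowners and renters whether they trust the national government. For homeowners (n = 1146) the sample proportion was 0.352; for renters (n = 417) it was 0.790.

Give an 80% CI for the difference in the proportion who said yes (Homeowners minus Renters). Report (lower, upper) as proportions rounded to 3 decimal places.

SE₁ = √(p̂₁(1−p̂₁)/n₁) = √(0.3520·0.6480/1146) = 0.01411; SE₂ = √(0.7900·0.2100/417) = 0.01995.
Independent samples: SE of the difference = √(SE₁² + SE₂²) = √(0.0001990921 + 0.0003980025) = 0.02444.
z* for 80% confidence is 1.282, so the margin of error is 1.282 × 0.02444 = 0.03133.
Point estimate p̂₁ − p̂₂ = 0.3520 − 0.7900 = -0.4380.
-0.4380 ± 0.03133 → (-0.469, -0.407).

(-0.469, -0.407)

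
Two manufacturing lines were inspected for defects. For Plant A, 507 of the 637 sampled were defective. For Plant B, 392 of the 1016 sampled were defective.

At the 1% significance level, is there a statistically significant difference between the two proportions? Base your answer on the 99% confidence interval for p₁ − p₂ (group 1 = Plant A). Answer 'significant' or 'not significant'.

significant

Sample proportions: 507/637 = 0.7959, 392/1016 = 0.3858.
Each SE is √(p̂(1−p̂)/n): √(0.7959·0.2041/637) = 0.01597 and √(0.3858·0.6142/1016) = 0.01527.
SE(p̂₁ − p̂₂) = √(SE₁² + SE₂²) = √(0.0002550409 + 0.0002331729) = 0.02210, since the two samples are independent.
At 99% confidence z* = 2.576; margin = 2.576 × 0.02210 = 0.05693.
The difference is 0.7959 − 0.3858 = 0.4101, so the interval is 0.4101 ± 0.05693 = (0.35317, 0.46703).
The interval (0.35317, 0.46703) does not contain 0, so the difference is significant.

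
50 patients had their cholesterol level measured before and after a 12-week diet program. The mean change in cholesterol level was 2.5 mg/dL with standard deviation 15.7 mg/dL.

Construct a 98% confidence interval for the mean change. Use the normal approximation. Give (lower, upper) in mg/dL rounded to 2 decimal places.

(-2.66, 7.66)

Paired design: SE = s_d/√n = 15.7/√50 = 2.2203.
z* = 2.326; margin of error = 2.326 × 2.2203 = 5.1644.
2.5 ± 5.1644 → (-2.66, 7.66).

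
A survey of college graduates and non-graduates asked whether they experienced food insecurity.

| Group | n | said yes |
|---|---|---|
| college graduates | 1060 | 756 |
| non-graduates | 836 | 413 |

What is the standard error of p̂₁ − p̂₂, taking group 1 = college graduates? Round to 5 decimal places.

0.02218

First, p̂₁ = 756/1060 = 0.7132; p̂₂ = 413/836 = 0.4940.
The two standard errors are √(0.7132×0.2868/1060) = 0.01389 and √(0.4940×0.5060/836) = 0.01729.
Because the samples are independent, SE_diff = √(0.01389² + 0.01729²) = 0.02218.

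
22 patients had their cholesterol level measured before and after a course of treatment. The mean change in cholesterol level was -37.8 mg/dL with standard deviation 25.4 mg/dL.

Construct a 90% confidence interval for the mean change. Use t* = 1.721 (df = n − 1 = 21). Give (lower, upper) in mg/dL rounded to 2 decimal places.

Paired design: SE = s_d/√n = 25.4/√22 = 5.4153.
t* = 1.721; margin of error = 1.721 × 5.4153 = 9.3197.
-37.8 ± 9.3197 → (-47.12, -28.48).

(-47.12, -28.48)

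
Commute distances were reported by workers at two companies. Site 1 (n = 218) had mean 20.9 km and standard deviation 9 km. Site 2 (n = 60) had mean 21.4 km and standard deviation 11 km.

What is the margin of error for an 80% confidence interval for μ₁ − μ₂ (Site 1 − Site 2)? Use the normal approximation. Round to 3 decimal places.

1.981

Standard errors of each mean: 9/√218 = 0.6096 and 11/√60 = 1.4201.
SE(x̄₁ − x̄₂) = √(0.6096² + 1.4201²) = 1.5454 for independent samples with unequal variances.
With z* = 1.282, the margin is 1.282 × 1.5454 = 1.9812.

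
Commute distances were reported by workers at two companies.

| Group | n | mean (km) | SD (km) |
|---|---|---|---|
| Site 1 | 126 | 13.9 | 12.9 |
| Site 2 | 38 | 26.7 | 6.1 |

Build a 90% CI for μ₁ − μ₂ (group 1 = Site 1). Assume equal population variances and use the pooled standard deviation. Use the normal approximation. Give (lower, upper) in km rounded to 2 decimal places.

Pooled variance s_p² = [125·12.9² + 37·6.1²] / (126+38−2) = 136.9014, so s_p = 11.7005.
SE_diff = s_p·√(1/n₁ + 1/n₂) = 11.7005·√(1/126 + 1/38) = 2.1655.
z* = 1.645; margin = 1.645 × 2.1655 = 3.5622.
Difference = 13.9 − 26.7 = -12.8000.
-12.8000 ± 3.5622 → (-16.36, -9.24).

(-16.36, -9.24)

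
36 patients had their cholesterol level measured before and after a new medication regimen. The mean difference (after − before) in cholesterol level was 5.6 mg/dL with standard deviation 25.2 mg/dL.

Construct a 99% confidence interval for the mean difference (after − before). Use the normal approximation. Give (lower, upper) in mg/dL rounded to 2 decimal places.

(-5.22, 16.42)

Paired design: SE = s_d/√n = 25.2/√36 = 4.2000.
z* = 2.576; margin of error = 2.576 × 4.2000 = 10.8192.
5.6 ± 10.8192 → (-5.22, 16.42).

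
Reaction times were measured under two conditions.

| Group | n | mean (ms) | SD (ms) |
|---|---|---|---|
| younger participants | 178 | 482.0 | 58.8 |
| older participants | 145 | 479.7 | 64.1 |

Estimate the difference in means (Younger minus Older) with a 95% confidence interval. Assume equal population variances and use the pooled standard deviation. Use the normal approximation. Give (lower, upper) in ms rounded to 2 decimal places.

(-11.13, 15.73)

s_p = √[((n₁−1)s₁² + (n₂−1)s₂²)/(n₁+n₂−2)] = √[(177·58.8² + 144·64.1²)/321] = 61.2343.
SE = 61.2343·√(1/178 + 1/145) = 6.8502.
With z* = 1.960, margin = 1.960 × 6.8502 = 13.4264.
x̄₁ − x̄₂ = 482.0 − 479.7 = 2.3000; interval 2.3000 ± 13.4264 = (-11.13, 15.73).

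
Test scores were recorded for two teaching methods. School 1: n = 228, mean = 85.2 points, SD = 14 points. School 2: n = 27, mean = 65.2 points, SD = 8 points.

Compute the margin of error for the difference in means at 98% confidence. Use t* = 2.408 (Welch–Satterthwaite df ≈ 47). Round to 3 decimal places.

Per-group SEs: s₁/√n₁ = 14/√228 = 0.9272, s₂/√n₂ = 8/√27 = 1.5396.
Unpooled SE of the difference: √(0.85969984 + 2.37036816) = 1.7972.
Margin of error = t* · SE = 2.408 × 1.7972 = 4.3277.

4.328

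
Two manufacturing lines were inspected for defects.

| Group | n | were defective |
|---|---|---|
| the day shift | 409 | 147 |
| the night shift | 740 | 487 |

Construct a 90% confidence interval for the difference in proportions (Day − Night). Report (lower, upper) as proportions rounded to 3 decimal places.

p̂₁ = 147/409 = 0.3594 and p̂₂ = 487/740 = 0.6581.
SE₁ = √(p̂₁(1−p̂₁)/n₁) = √(0.3594·0.6406/409) = 0.02373; SE₂ = √(0.6581·0.3419/740) = 0.01744.
Independent samples: SE of the difference = √(SE₁² + SE₂²) = √(0.0005631129 + 0.0003041536) = 0.02945.
z* for 90% confidence is 1.645, so the margin of error is 1.645 × 0.02945 = 0.04845.
Point estimate p̂₁ − p̂₂ = 0.3594 − 0.6581 = -0.2987.
-0.2987 ± 0.04845 → (-0.347, -0.250).

(-0.347, -0.250)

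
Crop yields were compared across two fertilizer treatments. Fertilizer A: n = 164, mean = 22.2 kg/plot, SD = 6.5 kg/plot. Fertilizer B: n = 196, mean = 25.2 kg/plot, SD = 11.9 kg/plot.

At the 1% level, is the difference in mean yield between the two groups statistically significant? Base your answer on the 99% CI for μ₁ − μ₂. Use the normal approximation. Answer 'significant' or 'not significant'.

SE₁ = s₁/√n₁ = 6.5/√164 = 0.5076; SE₂ = 11.9/√196 = 0.8500.
Independent samples, unequal variances: SE_diff = √(SE₁² + SE₂²) = √(0.25765776 + 0.7225) = 0.9900.
z* = 2.576, so margin of error = 2.576 × 0.9900 = 2.5502.
Difference in means = 22.2 − 25.2 = -3.0000.
-3.0000 ± 2.5502 → (-5.5502, -0.4498).
The interval (-5.5502, -0.4498) does not contain 0, so the difference is significant.

significant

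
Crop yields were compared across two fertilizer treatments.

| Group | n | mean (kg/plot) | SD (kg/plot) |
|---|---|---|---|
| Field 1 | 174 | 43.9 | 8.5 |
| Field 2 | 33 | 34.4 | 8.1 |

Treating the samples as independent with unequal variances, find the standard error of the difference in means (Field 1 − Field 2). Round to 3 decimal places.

1.550

SE₁ = s₁/√n₁ = 8.5/√174 = 0.6444; SE₂ = 8.1/√33 = 1.4100.
Independent samples, unequal variances: SE_diff = √(SE₁² + SE₂²) = √(0.41525136 + 1.9881) = 1.5503.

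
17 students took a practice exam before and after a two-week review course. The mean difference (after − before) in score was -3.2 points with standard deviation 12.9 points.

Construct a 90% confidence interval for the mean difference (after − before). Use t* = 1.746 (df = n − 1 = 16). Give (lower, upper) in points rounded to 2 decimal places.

Paired design: SE = s_d/√n = 12.9/√17 = 3.1287.
t* = 1.746; margin of error = 1.746 × 3.1287 = 5.4627.
-3.2 ± 5.4627 → (-8.66, 2.26).

(-8.66, 2.26)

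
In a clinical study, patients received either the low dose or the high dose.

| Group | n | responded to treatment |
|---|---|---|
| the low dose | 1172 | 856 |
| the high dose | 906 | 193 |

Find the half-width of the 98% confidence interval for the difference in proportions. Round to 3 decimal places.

p̂₁ = 856/1172 = 0.7304 and p̂₂ = 193/906 = 0.2130.
SE₁ = √(p̂₁(1−p̂₁)/n₁) = √(0.7304·0.2696/1172) = 0.01296; SE₂ = √(0.2130·0.7870/906) = 0.01360.
Independent samples: SE of the difference = √(SE₁² + SE₂²) = √(0.0001679616 + 0.00018496) = 0.01879.
z* for 98% confidence is 2.326, so the margin of error is 2.326 × 0.01879 = 0.04371.

0.044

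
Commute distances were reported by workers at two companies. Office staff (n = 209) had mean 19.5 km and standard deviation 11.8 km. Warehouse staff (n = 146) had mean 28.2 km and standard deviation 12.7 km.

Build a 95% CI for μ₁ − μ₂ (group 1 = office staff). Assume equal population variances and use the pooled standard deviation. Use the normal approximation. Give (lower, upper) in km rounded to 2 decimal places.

(-11.27, -6.13)

Pooled variance s_p² = [208·11.8² + 145·12.7²] / (209+146−2) = 148.2974, so s_p = 12.1777.
SE_diff = s_p·√(1/n₁ + 1/n₂) = 12.1777·√(1/209 + 1/146) = 1.3135.
z* = 1.960; margin = 1.960 × 1.3135 = 2.5745.
Difference = 19.5 − 28.2 = -8.7000.
-8.7000 ± 2.5745 → (-11.27, -6.13).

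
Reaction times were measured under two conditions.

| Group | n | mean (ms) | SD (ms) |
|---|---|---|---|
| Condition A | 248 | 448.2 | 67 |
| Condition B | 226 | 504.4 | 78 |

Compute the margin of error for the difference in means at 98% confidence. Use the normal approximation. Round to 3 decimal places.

Per-group SEs: s₁/√n₁ = 67/√248 = 4.2545, s₂/√n₂ = 78/√226 = 5.1885.
Unpooled SE of the difference: √(18.10077025 + 26.92053225) = 6.7098.
Margin of error = z* · SE = 2.326 × 6.7098 = 15.6070.

15.607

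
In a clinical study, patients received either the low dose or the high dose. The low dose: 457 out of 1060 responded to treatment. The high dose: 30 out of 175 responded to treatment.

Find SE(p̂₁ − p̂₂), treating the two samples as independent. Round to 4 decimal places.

p̂₁ = 457/1060 = 0.4311 and p̂₂ = 30/175 = 0.1714.
SE₁ = √(p̂₁(1−p̂₁)/n₁) = √(0.4311·0.5689/1060) = 0.01521; SE₂ = √(0.1714·0.8286/175) = 0.02849.
Independent samples: SE of the difference = √(SE₁² + SE₂²) = √(0.0002313441 + 0.0008116801) = 0.03230.

0.0323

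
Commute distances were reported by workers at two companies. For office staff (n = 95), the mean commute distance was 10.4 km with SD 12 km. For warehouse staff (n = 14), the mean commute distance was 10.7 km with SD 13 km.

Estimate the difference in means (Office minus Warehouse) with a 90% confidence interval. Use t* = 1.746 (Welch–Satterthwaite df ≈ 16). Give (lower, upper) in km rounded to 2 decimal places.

SE₁ = s₁/√n₁ = 12/√95 = 1.2312; SE₂ = 13/√14 = 3.4744.
Independent samples, unequal variances: SE_diff = √(SE₁² + SE₂²) = √(1.51585344 + 12.07145536) = 3.6861.
t* = 1.746, so margin of error = 1.746 × 3.6861 = 6.4359.
Difference in means = 10.4 − 10.7 = -0.3000.
-0.3000 ± 6.4359 → (-6.74, 6.14).

(-6.74, 6.14)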